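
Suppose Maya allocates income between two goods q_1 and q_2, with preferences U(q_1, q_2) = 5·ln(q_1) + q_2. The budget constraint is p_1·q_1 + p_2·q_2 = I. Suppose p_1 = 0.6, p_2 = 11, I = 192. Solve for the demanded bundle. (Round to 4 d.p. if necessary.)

q_1* = 91.6667, q_2* = 12.4545

At the given prices: q_1* = 5·11/0.6 = 91.6667, and q_2* = 12.4545.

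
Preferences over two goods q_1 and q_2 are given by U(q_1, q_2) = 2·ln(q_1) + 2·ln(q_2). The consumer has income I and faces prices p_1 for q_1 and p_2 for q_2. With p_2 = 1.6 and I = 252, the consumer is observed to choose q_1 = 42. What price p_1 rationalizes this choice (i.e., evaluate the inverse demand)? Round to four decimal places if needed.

p_1 = 3

The MRS is q_2/q_1. Set MRS = p_1/p_2.
So 2·p_2·q_2 = 2·p_1·q_1; combined with the budget, a share 0.5 of income goes to q_1.
Demand: q_1*(p_1,p_2,I) = 0.5·I/p_1 and q_2* = 0.5·I/p_2.
Set q_1* = 42 in the demand function and solve for p_1: p_1 = 3.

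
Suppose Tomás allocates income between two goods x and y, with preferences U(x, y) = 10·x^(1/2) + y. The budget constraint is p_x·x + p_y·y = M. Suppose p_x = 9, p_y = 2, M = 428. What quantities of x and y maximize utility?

Utility is quasi-linear in y; the FOC for x is 5/√x = p_x/p_y.
Thus x* = (5·p_y/p_x)² — independent of M — with the rest of income spent on y.
Plugging in: x* = (5·2/9)² = 1.2346, y* = 208.4444.

x* = 1.2346, y* = 208.4444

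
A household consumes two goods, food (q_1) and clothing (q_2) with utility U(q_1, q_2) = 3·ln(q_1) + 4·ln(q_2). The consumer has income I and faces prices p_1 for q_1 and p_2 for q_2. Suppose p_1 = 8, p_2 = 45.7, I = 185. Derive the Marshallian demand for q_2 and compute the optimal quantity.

Tangency: MRS = (3/4)·q_2/q_1 = p_1/p_2.
Rearranging, p_2·q_2 = (4/3)·p_1·q_1. Substituting into the budget gives p_1·q_1·(1 + (4/3)) = I.
Demand: q_1*(p_1,p_2,I) = 3/7·I/p_1 and q_2* = 4/7·I/p_2.
At p_1=8, p_2=45.7, I=185: q_2* = 4/7·185/45.7 = 2.3132.

q_2* = 2.3132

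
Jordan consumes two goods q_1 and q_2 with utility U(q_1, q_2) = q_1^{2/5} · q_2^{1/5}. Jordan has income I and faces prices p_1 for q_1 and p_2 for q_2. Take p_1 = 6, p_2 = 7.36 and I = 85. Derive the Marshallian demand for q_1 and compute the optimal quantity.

The MRS is 2·q_2/q_1. Set MRS = p_1/p_2.
Rearranging, p_2·q_2 = (1/2)·p_1·q_1. Substituting into the budget gives p_1·q_1·(1 + (1/2)) = I.
Demand: q_1*(p_1,p_2,I) = 2/3·I/p_1 and q_2* = 1/3·I/p_2.
At p_1=6, p_2=7.36, I=85: q_1* = 2/3·85/6 = 9.4444.

q_1* = 9.4444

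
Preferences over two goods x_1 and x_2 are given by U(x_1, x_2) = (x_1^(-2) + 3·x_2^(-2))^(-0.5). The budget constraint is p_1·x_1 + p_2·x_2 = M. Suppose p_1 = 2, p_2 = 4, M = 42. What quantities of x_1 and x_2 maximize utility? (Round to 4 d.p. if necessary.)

x_1* = 6.3841, x_2* = 7.308

With the ratio pinned down, the budget gives x_1* = M/(p_1 + p_2·(x_2/x_1)) and x_2* = (x_2/x_1)·x_1*.
Numerically x_2/x_1 = 1.144714, so x_1* = 42/(2 + 4·1.144714) = 6.3841 and x_2* = 1.144714·6.3841 = 7.308.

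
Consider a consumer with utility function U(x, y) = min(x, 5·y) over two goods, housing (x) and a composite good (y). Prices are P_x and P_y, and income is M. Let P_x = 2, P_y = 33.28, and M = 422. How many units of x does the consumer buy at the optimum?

x* = 48.7523

Leontief preferences: the optimum is at the kink where x/5 = y/1, i.e. y = (1/5)·x.
Budget: P_x·x + P_y·(1/5)·x = M, so (5·P_x + P_y)·x = 5·M.
Demand: x*(P_x,P_y,M) = 5·M/(5·P_x + P_y), y* = M/(5·P_x + P_y).
Here 5·2 + 33.28 = 43.28, giving x* = 48.7523.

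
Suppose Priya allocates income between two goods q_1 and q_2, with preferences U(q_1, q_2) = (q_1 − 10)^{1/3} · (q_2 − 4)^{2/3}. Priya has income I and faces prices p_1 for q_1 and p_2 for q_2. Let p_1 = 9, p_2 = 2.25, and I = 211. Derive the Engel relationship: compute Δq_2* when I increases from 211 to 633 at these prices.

Δq_2* = 125.037

This is Cobb-Douglas in (q_1−10, q_2−4): tangency gives 1/3·p_2·(q_2−4) = 2/3·p_1·(q_1−10).
After buying the subsistence bundle (10, 4), a share 1/3 of the remaining income goes to q_1: q_1* = 10 + 1/3·(I − 10p_1 − 4p_2)/p_1.
Discretionary income = 211 − 10·9 − 4·2.25 = 112; q_2* = 4 + 2/3·112/2.25 = 37.1852.
At I' = 633: q_2* = 162.2222. Change: 162.2222 − 37.1852 = 125.037.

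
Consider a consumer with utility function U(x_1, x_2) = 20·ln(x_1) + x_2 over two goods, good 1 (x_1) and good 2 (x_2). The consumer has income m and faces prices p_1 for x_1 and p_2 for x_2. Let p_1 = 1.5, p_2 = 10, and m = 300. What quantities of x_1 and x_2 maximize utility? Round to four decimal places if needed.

MU_x_1 = 20/x_1, MU_x_2 = 1. Tangency: 20/x_1 = p_1/p_2.
So x_1*(p_1,p_2) = 20·p_2/p_1, independent of income; and x_2* = (m − 20·p_2)/p_2.
At the given prices: x_1* = 20·10/1.5 = 133.3333, and x_2* = 10.

x_1* = 133.3333, x_2* = 10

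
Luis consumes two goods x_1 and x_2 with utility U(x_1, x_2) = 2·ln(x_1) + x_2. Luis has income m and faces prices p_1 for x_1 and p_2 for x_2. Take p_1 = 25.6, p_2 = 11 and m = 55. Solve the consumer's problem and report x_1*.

x_1* = 0.8594

Set MRS = p_1/p_2: (2/x_1)/1 = p_1/p_2.
So x_1*(p_1,p_2) = 2·p_2/p_1, independent of income; and x_2* = (m − 2·p_2)/p_2.
At the given prices: x_1* = 2·11/25.6 = 0.8594.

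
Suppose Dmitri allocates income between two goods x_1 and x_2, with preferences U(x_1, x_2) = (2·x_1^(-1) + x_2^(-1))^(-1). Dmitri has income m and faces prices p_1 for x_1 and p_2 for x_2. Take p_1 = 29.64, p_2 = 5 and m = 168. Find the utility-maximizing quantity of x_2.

x_2* = 7.562

MU_x_1 ∝ 2·x_1^(-2), MU_x_2 ∝ x_2^(-2), so MRS = 2·(x_2/x_1)^(2) = p_1/p_2.
Solve for the ratio: x_2/x_1 = [(1/2)·p_1/p_2]^(0.5).
Substitute x_2 = (x_2/x_1)·x_1 into the budget: x_1* = m/(p_1 + p_2·(x_2/x_1)).
Numerically x_2/x_1 = 1.721627, so x_1* = 168/(29.64 + 5·1.721627) = 4.3924 and x_2* = 1.721627·4.3924 = 7.562.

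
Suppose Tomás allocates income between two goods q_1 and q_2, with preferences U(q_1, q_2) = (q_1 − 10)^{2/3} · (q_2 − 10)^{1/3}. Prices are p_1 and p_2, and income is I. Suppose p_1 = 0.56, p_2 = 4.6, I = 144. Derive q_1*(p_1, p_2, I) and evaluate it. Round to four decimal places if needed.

After buying the subsistence bundle (10, 10), a share 2/3 of the remaining income goes to q_1: q_1* = 10 + 2/3·(I − 10p_1 − 10p_2)/p_1.
Discretionary income = 144 − 10·0.56 − 10·4.6 = 92.4; q_1* = 10 + 2/3·92.4/0.56 = 120.

q_1* = 120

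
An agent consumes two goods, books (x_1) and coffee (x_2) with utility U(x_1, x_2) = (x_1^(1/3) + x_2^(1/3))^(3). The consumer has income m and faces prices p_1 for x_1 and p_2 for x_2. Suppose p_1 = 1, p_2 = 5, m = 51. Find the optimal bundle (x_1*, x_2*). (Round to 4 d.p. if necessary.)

MRS = MU_x_1/MU_x_2 = (x_2/x_1)^(2/3). Set equal to p_1/p_2.
Hence x_2/x_1 = (p_1/p_2)^(1/(2/3)), i.e. raised to the 1.5 power.
With the ratio pinned down, the budget gives x_1* = m/(p_1 + p_2·(x_2/x_1)) and x_2* = (x_2/x_1)·x_1*.
Numerically x_2/x_1 = 0.089443, so x_1* = 51/(1 + 5·0.089443) = 35.2401 and x_2* = 0.089443·35.2401 = 3.152.

x_1* = 35.2401, x_2* = 3.152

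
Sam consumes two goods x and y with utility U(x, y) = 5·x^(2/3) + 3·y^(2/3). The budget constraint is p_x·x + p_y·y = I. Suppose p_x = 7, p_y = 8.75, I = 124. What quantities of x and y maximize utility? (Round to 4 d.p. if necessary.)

From the CES first-order condition, (5/3)·(y/x)^(1/3) = p_x/p_y.
Hence y/x = ((3/5)·p_x/p_y)^(1/(1/3)), i.e. raised to the 3 power.
Substitute y = (y/x)·x into the budget: x* = I/(p_x + p_y·(y/x)).
Numerically y/x = 0.110592, so x* = 124/(7 + 8.75·0.110592) = 15.5629 and y* = 0.110592·15.5629 = 1.7211.

x* = 15.5629, y* = 1.7211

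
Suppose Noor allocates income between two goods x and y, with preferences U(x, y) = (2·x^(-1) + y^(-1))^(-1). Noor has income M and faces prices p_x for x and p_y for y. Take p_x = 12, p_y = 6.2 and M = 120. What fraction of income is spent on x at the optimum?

share on x = 0.663

MRS = MU_x/MU_y = 2·(y/x)^(2). Set equal to p_x/p_y.
Hence y/x = ((1/2)·p_x/p_y)^(1/(2)), i.e. raised to the 0.5 power.
Substitute y = (y/x)·x into the budget: x* = M/(p_x + p_y·(y/x)).
Numerically y/x = 0.983739, so x* = 120/(12 + 6.2·0.983739) = 6.6301 and y* = 0.983739·6.6301 = 6.5223.
Expenditure on x: 12·6.6301 = 79.5616; share = 0.663.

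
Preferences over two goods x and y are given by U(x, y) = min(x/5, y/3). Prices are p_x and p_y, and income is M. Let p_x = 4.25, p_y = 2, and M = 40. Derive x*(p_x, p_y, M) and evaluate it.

Demand: x*(p_x,p_y,M) = 5·M/(5·p_x + 3·p_y), y* = 3·M/(5·p_x + 3·p_y).
Here 5·4.25 + 3·2 = 27.25, giving x* = 7.3394.

x* = 7.3394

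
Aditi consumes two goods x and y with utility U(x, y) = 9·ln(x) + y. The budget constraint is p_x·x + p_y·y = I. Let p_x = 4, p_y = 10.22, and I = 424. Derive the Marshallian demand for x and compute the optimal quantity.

MU_x = 9/x, MU_y = 1. Tangency: 9/x = p_x/p_y.
So x*(p_x,p_y) = 9·p_y/p_x, independent of income; and y* = (I − 9·p_y)/p_y.
At the given prices: x* = 9·10.22/4 = 22.995.

x* = 22.995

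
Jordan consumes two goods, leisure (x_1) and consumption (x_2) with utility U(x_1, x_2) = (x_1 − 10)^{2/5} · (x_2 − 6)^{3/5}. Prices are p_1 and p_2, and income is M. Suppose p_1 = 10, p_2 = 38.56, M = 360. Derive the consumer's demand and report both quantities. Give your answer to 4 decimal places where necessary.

Let x_1' = x_1−10, x_2' = x_2−6. MRS = (2/3)·x_2'/x_1' = p_1/p_2.
After buying the subsistence bundle (10, 6), a share 0.4 of the remaining income goes to x_1: x_1* = 10 + 0.4·(M − 10p_1 − 6p_2)/p_1.
Discretionary income = 360 − 10·10 − 6·38.56 = 28.64; x_1* = 10 + 0.4·28.64/10 = 11.1456; x_2* = 6 + 0.6·28.64/38.56 = 6.4456.

x_1* = 11.1456, x_2* = 6.4456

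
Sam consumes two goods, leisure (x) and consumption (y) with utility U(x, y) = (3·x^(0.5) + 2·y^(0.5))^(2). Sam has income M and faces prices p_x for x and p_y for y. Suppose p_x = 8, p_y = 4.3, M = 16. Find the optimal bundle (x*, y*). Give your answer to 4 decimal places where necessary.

From the CES first-order condition, (3/2)·(y/x)^(0.5) = p_x/p_y.
Solve for the ratio: y/x = [(2/3)·p_x/p_y]^(2).
Substitute y = (y/x)·x into the budget: x* = M/(p_x + p_y·(y/x)).
Numerically y/x = 1.538369, so x* = 16/(8 + 4.3·1.538369) = 1.0948 and y* = 1.538369·1.0948 = 1.6842.

x* = 1.0948, y* = 1.6842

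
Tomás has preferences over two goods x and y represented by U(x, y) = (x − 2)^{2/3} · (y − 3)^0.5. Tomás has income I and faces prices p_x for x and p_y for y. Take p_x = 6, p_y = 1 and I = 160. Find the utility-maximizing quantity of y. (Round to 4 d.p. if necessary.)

y* = 65.1429

MRS = (4/3)·(y−3)/(x−2). Tangency with p_x/p_y gives y−3 = (3/4)·(p_x/p_y)·(x−2).
Substituting into the budget: x* = 2 + 4/7·(I − 2·p_x − 3·p_y)/p_x, and y* = 3 + 3/7·(…)/p_y.
Discretionary income = 160 − 2·6 − 3·1 = 145; y* = 3 + 3/7·145/1 = 65.1429.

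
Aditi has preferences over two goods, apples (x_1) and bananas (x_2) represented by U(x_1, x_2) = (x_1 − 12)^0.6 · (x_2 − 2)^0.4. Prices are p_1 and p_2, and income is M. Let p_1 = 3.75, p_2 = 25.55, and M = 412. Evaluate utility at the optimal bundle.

MRS = (3/2)·(x_2−2)/(x_1−12). Tangency with p_1/p_2 gives x_2−2 = (2/3)·(p_1/p_2)·(x_1−12).
Substituting into the budget: x_1* = 12 + 0.6·(M − 12·p_1 − 2·p_2)/p_1, and x_2* = 2 + 0.4·(…)/p_2.
Discretionary income = 412 − 12·3.75 − 2·25.55 = 315.9; x_1* = 12 + 0.6·315.9/3.75 = 62.544; x_2* = 2 + 0.4·315.9/25.55 = 6.9456.
Utility at the optimum: U(62.544, 6.9456) = 19.9475.

V = 19.9475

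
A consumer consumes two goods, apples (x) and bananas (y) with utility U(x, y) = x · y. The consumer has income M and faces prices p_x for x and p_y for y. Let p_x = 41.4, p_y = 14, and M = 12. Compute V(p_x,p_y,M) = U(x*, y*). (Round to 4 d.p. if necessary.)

V = 0.0621

MU_x/MU_y = (y)/(x); tangency sets this equal to p_x/p_y.
So p_y·y = p_x·x; combined with the budget, a share 0.5 of income goes to x.
Demand: x*(p_x,p_y,M) = 0.5·M/p_x and y* = 0.5·M/p_y.
At p_x=41.4, p_y=14, M=12: x* = 0.5·12/41.4 = 0.1449, y* = 0.4286.
Utility at the optimum: U(0.1449, 0.4286) = 0.0621.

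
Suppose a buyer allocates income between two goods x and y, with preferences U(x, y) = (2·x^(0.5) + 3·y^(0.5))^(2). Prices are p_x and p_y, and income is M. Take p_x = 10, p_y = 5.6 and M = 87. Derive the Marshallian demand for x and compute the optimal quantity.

From the CES first-order condition, (2/3)·(y/x)^(0.5) = p_x/p_y.
Hence y/x = ((3/2)·p_x/p_y)^(1/(0.5)), i.e. raised to the 2 power.
Substitute y = (y/x)·x into the budget: x* = M/(p_x + p_y·(y/x)).
Numerically y/x = 7.174745, so x* = 87/(10 + 5.6·7.174745) = 1.7338.

x* = 1.7338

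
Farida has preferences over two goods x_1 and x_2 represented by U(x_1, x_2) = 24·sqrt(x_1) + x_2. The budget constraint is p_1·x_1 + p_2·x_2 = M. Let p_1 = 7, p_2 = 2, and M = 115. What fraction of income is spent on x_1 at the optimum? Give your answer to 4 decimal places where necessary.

share on x_1 = 0.7155

Set MRS = p_1/p_2: 12·x_1^(−1/2) = p_1/p_2.
Solve: √x_1 = 12·p_2/p_1, so x_1*(p_1,p_2) = (12·p_2/p_1)², and x_2* = (M − p_1·x_1*)/p_2.
Plugging in: x_1* = (12·2/7)² = 11.7551, x_2* = 16.3571.
Expenditure on x_1: 7·11.7551 = 82.2857; share = 0.7155.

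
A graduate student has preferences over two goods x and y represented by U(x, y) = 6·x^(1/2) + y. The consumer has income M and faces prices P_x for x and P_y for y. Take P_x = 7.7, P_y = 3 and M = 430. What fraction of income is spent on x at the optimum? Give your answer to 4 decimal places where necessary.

Utility is quasi-linear in y; the FOC for x is 3/√x = P_x/P_y.
Thus x* = (3·P_y/P_x)² — independent of M — with the rest of income spent on y.
Plugging in: x* = (3·3/7.7)² = 1.3662, y* = 139.8268.
Expenditure on x: 7.7·1.3662 = 10.5195; share = 0.0245.

share on x = 0.0245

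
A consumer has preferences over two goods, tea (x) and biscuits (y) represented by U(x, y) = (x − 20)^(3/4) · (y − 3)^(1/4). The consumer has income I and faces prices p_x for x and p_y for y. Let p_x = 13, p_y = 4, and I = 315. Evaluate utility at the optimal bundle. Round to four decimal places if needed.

V = 2.5309

Substituting into the budget: x* = 20 + 0.75·(I − 20·p_x − 3·p_y)/p_x, and y* = 3 + 0.25·(…)/p_y.
Discretionary income = 315 − 20·13 − 3·4 = 43; x* = 20 + 0.75·43/13 = 22.4808; y* = 3 + 0.25·43/4 = 5.6875.
Utility at the optimum: U(22.4808, 5.6875) = 2.5309.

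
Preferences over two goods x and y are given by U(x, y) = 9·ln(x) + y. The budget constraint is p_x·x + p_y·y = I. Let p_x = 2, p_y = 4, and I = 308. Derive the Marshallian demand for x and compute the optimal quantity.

MU_x = 9/x, MU_y = 1. Tangency: 9/x = p_x/p_y.
So x*(p_x,p_y) = 9·p_y/p_x, independent of income; and y* = (I − 9·p_y)/p_y.
At the given prices: x* = 9·4/2 = 18.

x* = 18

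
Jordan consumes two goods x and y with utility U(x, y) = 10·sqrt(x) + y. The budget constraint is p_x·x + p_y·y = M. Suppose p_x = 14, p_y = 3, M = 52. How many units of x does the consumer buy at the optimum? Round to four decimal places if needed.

x* = 1.148

Plugging in: x* = (5·3/14)² = 1.148.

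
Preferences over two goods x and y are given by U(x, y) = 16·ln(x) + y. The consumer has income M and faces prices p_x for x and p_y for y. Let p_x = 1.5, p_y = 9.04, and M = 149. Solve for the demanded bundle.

Set MRS = p_x/p_y: (16/x)/1 = p_x/p_y.
So x*(p_x,p_y) = 16·p_y/p_x, independent of income; and y* = (M − 16·p_y)/p_y.
At the given prices: x* = 16·9.04/1.5 = 96.4267, and y* = 0.4823.

x* = 96.4267, y* = 0.4823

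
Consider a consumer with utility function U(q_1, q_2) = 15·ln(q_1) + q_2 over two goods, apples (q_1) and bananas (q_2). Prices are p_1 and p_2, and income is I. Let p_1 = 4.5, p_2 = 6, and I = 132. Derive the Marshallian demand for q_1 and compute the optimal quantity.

q_1* = 20

MU_q_1 = 15/q_1, MU_q_2 = 1. Tangency: 15/q_1 = p_1/p_2.
So q_1*(p_1,p_2) = 15·p_2/p_1, independent of income; and q_2* = (I − 15·p_2)/p_2.
At the given prices: q_1* = 15·6/4.5 = 20.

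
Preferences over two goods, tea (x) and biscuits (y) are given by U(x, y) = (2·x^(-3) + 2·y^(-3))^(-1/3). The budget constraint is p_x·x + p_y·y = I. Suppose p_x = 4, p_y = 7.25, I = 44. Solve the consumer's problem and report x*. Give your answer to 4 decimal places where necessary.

x* = 4.2934

MRS = MU_x/MU_y = (y/x)^(4). Set equal to p_x/p_y.
Hence y/x = (p_x/p_y)^(1/(4)), i.e. raised to the 0.25 power.
With the ratio pinned down, the budget gives x* = I/(p_x + p_y·(y/x)) and y* = (y/x)·x*.
Numerically y/x = 0.861848, so x* = 44/(4 + 7.25·0.861848) = 4.2934.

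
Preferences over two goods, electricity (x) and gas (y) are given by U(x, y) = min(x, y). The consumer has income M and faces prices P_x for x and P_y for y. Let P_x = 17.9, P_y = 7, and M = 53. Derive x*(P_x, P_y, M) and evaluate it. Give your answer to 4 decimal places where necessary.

Leontief preferences: the optimum is at the kink where x/1 = y/1, i.e. y = x.
Budget: P_x·x + P_y·x = M, so (P_x + P_y)·x = M.
Demand: x*(P_x,P_y,M) = M/(P_x + P_y), y* = M/(P_x + P_y).
Here 17.9 + 7 = 24.9, giving x* = 2.1285.

x* = 2.1285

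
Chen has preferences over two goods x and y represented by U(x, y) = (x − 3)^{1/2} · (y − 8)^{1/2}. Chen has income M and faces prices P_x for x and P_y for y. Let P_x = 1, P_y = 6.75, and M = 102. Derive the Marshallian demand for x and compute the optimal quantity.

x* = 25.5

Discretionary income = 102 − 3·1 − 8·6.75 = 45; x* = 3 + 0.5·45/1 = 25.5.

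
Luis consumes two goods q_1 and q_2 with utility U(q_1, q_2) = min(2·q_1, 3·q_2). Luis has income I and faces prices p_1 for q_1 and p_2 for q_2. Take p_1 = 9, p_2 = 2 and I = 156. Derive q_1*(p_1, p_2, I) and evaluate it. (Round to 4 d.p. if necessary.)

q_1* = 15.0968

With perfect complements, no substitution: consume in ratio q_1:q_2 = 3:2.
Budget: p_1·q_1 + p_2·(2/3)·q_1 = I, so (3·p_1 + 2·p_2)·q_1 = 3·I.
Demand: q_1*(p_1,p_2,I) = 3·I/(3·p_1 + 2·p_2), q_2* = 2·I/(3·p_1 + 2·p_2).
Here 3·9 + 2·2 = 31, giving q_1* = 15.0968.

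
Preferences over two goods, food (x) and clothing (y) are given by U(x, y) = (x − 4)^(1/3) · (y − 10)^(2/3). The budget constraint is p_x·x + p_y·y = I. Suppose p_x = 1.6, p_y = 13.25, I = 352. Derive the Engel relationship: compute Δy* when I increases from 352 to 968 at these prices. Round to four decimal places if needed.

Substituting into the budget: x* = 4 + 1/3·(I − 4·p_x − 10·p_y)/p_x, and y* = 10 + 2/3·(…)/p_y.
Discretionary income = 352 − 4·1.6 − 10·13.25 = 213.1; y* = 10 + 2/3·213.1/13.25 = 20.722.
At I' = 968: y* = 51.7157. Change: 51.7157 − 20.722 = 30.9937.

Δy* = 30.9937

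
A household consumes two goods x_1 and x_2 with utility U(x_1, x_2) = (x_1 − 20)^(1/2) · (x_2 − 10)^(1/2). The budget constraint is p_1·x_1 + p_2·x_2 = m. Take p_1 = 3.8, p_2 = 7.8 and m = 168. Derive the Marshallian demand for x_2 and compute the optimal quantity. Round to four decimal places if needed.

x_2* = 10.8974

After buying the subsistence bundle (20, 10), a share 0.5 of the remaining income goes to x_1: x_1* = 20 + 0.5·(m − 20p_1 − 10p_2)/p_1.
Discretionary income = 168 − 20·3.8 − 10·7.8 = 14; x_2* = 10 + 0.5·14/7.8 = 10.8974.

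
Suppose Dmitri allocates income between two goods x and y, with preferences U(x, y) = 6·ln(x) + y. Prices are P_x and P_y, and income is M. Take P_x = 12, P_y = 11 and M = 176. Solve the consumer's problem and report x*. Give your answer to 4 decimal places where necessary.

x* = 5.5

So x*(P_x,P_y) = 6·P_y/P_x, independent of income; and y* = (M − 6·P_y)/P_y.
At the given prices: x* = 6·11/12 = 5.5.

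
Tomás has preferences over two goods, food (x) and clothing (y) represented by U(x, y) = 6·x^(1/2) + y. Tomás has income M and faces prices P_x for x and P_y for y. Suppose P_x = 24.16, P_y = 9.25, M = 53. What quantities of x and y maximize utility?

Thus x* = (3·P_y/P_x)² — independent of M — with the rest of income spent on y.
Plugging in: x* = (3·9.25/24.16)² = 1.3193, y* = 2.284.

x* = 1.3193, y* = 2.284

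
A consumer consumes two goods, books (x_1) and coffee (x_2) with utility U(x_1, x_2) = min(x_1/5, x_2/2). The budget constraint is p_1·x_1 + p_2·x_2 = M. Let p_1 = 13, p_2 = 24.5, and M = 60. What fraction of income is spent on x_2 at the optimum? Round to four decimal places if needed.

share on x_2 = 0.4298

With perfect complements, no substitution: consume in ratio x_1:x_2 = 5:2.
Budget: p_1·x_1 + p_2·(2/5)·x_1 = M, so (5·p_1 + 2·p_2)·x_1 = 5·M.
Demand: x_1*(p_1,p_2,M) = 5·M/(5·p_1 + 2·p_2), x_2* = 2·M/(5·p_1 + 2·p_2).
Here 5·13 + 2·24.5 = 114, giving x_1* = 2.6316 and x_2* = 1.0526.
Expenditure on x_2: 24.5·1.0526 = 25.7895; share = 0.4298.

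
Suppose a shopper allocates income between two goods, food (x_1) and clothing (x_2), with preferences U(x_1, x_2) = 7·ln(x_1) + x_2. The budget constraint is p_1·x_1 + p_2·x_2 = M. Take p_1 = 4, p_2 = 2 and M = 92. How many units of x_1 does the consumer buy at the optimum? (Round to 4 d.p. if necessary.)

MU_x_1 = 7/x_1, MU_x_2 = 1. Tangency: 7/x_1 = p_1/p_2.
So x_1*(p_1,p_2) = 7·p_2/p_1, independent of income; and x_2* = (M − 7·p_2)/p_2.
At the given prices: x_1* = 7·2/4 = 3.5.

x_1* = 3.5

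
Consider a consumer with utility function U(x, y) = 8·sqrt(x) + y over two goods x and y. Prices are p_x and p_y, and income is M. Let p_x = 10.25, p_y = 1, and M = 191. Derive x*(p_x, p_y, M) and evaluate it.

Utility is quasi-linear in y; the FOC for x is 4/√x = p_x/p_y.
Thus x* = (4·p_y/p_x)² — independent of M — with the rest of income spent on y.
Plugging in: x* = (4·1/10.25)² = 0.1523.

x* = 0.1523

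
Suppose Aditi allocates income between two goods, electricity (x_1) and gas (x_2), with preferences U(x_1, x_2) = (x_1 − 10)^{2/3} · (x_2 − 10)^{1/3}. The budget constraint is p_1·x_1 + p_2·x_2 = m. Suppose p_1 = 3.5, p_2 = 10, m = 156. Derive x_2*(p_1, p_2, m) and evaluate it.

x_2* = 10.7

This is Cobb-Douglas in (x_1−10, x_2−10): tangency gives 2/3·p_2·(x_2−10) = 1/3·p_1·(x_1−10).
Substituting into the budget: x_1* = 10 + 2/3·(m − 10·p_1 − 10·p_2)/p_1, and x_2* = 10 + 1/3·(…)/p_2.
Discretionary income = 156 − 10·3.5 − 10·10 = 21; x_2* = 10 + 1/3·21/10 = 10.7.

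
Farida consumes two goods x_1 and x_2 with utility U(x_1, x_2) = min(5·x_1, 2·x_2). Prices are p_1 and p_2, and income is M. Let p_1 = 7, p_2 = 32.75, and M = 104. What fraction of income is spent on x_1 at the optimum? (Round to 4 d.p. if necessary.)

Leontief preferences: the optimum is at the kink where x_1/2 = x_2/5, i.e. x_2 = (5/2)·x_1.
Budget: p_1·x_1 + p_2·(5/2)·x_1 = M, so (2·p_1 + 5·p_2)·x_1 = 2·M.
Demand: x_1*(p_1,p_2,M) = 2·M/(2·p_1 + 5·p_2), x_2* = 5·M/(2·p_1 + 5·p_2).
Here 2·7 + 5·32.75 = 177.75, giving x_1* = 1.1702 and x_2* = 2.9255.
Expenditure on x_1: 7·1.1702 = 8.1913; share = 0.0788.

share on x_1 = 0.0788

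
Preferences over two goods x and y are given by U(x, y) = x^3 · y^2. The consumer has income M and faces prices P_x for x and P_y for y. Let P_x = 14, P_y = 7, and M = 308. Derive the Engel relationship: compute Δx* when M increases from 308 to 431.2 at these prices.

Δx* = 5.28

MU_x/MU_y = (3·y)/(2·x); tangency sets this equal to P_x/P_y.
So 3·P_y·y = 2·P_x·x; combined with the budget, a share 0.6 of income goes to x.
Demand: x*(P_x,P_y,M) = 0.6·M/P_x and y* = 0.4·M/P_y.
At P_x=14, P_y=7, M=308: x* = 0.6·308/14 = 13.2.
At M' = 431.2: x* = 18.48. Change: 18.48 − 13.2 = 5.28.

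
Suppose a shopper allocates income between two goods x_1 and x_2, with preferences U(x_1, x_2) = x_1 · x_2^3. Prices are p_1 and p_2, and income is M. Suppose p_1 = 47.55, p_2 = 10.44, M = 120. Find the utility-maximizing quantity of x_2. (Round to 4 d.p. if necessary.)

MU_x_1/MU_x_2 = (x_2)/(3·x_1); tangency sets this equal to p_1/p_2.
Rearranging, p_2·x_2 = 3·p_1·x_1. Substituting into the budget gives p_1·x_1·(1 + 3) = M.
Demand: x_1*(p_1,p_2,M) = 0.25·M/p_1 and x_2* = 0.75·M/p_2.
At p_1=47.55, p_2=10.44, M=120: x_2* = 0.75·120/10.44 = 8.6207.

x_2* = 8.6207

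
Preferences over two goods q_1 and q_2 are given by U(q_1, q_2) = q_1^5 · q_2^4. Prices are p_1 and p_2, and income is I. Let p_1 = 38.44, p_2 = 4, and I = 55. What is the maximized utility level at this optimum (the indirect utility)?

V = 442.6034

The MRS is (5/4)·q_2/q_1. Set MRS = p_1/p_2.
Rearranging, p_2·q_2 = (4/5)·p_1·q_1. Substituting into the budget gives p_1·q_1·(1 + (4/5)) = I.
Demand: q_1*(p_1,p_2,I) = 5/9·I/p_1 and q_2* = 4/9·I/p_2.
At p_1=38.44, p_2=4, I=55: q_1* = 5/9·55/38.44 = 0.7949, q_2* = 6.1111.
Utility at the optimum: U(0.7949, 6.1111) = 442.6034.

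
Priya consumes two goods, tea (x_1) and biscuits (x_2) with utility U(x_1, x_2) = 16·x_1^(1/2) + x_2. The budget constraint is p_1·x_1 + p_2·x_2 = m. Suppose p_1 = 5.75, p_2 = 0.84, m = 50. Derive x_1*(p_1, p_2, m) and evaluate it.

x_1* = 1.3658

Plugging in: x_1* = (8·0.84/5.75)² = 1.3658.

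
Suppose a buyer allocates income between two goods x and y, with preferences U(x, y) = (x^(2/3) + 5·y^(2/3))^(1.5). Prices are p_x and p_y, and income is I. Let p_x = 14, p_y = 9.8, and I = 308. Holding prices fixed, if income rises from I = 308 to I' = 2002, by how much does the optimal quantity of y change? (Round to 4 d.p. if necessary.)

Δy* = 172.1822

Numerically y/x = 364.431487, so x* = 308/(14 + 9.8·364.431487) = 0.0859 and y* = 364.431487·0.0859 = 31.3059.
At I' = 2002: y* = 203.488. Change: 203.488 − 31.3059 = 172.1822.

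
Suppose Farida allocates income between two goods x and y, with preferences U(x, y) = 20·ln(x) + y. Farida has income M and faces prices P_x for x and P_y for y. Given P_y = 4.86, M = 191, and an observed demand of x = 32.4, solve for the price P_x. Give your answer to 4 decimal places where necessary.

P_x = 3

MU_x = 20/x, MU_y = 1. Tangency: 20/x = P_x/P_y.
So x*(P_x,P_y) = 20·P_y/P_x, independent of income; and y* = (M − 20·P_y)/P_y.
Set x* = 32.4 in the demand function and solve for P_x: P_x = 3.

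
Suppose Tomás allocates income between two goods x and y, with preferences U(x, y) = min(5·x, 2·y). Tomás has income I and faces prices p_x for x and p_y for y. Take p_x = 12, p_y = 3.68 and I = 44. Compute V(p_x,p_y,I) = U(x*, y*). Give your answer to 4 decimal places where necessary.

Leontief preferences: the optimum is at the kink where x/2 = y/5, i.e. y = (5/2)·x.
Budget: p_x·x + p_y·(5/2)·x = I, so (2·p_x + 5·p_y)·x = 2·I.
Demand: x*(p_x,p_y,I) = 2·I/(2·p_x + 5·p_y), y* = 5·I/(2·p_x + 5·p_y).
Here 2·12 + 5·3.68 = 42.4, giving x* = 2.0755 and y* = 5.1887.
Utility at the optimum: U(2.0755, 5.1887) = 10.3774.

V = 10.3774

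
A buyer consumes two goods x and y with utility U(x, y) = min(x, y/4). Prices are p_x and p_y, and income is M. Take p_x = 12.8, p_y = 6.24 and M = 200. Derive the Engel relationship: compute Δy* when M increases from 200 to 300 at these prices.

Δy* = 10.5932

With perfect complements, no substitution: consume in ratio x:y = 1:4.
Budget: p_x·x + p_y·4·x = M, so (p_x + 4·p_y)·x = M.
Demand: x*(p_x,p_y,M) = M/(p_x + 4·p_y), y* = 4·M/(p_x + 4·p_y).
Here 12.8 + 4·6.24 = 37.76, giving y* = 21.1864.
At M' = 300: y* = 31.7797. Change: 31.7797 − 21.1864 = 10.5932.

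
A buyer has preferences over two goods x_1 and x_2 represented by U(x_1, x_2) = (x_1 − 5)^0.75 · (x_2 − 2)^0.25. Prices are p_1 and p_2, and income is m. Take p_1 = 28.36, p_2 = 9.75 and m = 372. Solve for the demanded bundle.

Discretionary income = 372 − 5·28.36 − 2·9.75 = 210.7; x_1* = 5 + 0.75·210.7/28.36 = 10.5721; x_2* = 2 + 0.25·210.7/9.75 = 7.4026.

x_1* = 10.5721, x_2* = 7.4026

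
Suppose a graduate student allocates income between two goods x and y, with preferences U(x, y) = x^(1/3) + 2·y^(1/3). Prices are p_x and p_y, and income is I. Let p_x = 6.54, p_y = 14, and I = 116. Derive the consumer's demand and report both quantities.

With the ratio pinned down, the budget gives x* = I/(p_x + p_y·(y/x)) and y* = (y/x)·x*.
Numerically y/x = 0.903066, so x* = 116/(6.54 + 14·0.903066) = 6.047 and y* = 0.903066·6.047 = 5.4609.

x* = 6.047, y* = 5.4609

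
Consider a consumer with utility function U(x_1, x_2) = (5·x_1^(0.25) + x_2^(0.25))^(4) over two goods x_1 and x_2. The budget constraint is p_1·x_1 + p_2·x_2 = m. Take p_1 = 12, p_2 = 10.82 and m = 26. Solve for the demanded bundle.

x_1* = 1.9327, x_2* = 0.2595

Substitute x_2 = (x_2/x_1)·x_1 into the budget: x_1* = m/(p_1 + p_2·(x_2/x_1)).
Numerically x_2/x_1 = 0.13427, so x_1* = 26/(12 + 10.82·0.13427) = 1.9327 and x_2* = 0.13427·1.9327 = 0.2595.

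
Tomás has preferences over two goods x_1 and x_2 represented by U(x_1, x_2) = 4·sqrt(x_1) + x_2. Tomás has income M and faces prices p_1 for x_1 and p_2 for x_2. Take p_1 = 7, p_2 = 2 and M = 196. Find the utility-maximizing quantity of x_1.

MU_x_1 = 2/√x_1, MU_x_2 = 1. Tangency: 2/√x_1 = p_1/p_2.
Solve: √x_1 = 2·p_2/p_1, so x_1*(p_1,p_2) = (2·p_2/p_1)², and x_2* = (M − p_1·x_1*)/p_2.
Plugging in: x_1* = (2·2/7)² = 0.3265.

x_1* = 0.3265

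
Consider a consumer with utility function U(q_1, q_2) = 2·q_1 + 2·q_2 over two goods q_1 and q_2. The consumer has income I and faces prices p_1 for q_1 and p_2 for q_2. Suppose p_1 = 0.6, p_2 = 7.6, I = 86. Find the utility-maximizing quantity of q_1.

q_1* = 143.3333

Linear utility — the consumer picks whichever good has higher MU/price: 2/0.6 = 3.3333 vs 2/7.6 = 0.2632.
q_1 gives more utility per dollar, so spend all income on q_1: q_1* = I/p_1, q_2* = 0.
Numerically: q_1* = 143.3333, q_2* = 0.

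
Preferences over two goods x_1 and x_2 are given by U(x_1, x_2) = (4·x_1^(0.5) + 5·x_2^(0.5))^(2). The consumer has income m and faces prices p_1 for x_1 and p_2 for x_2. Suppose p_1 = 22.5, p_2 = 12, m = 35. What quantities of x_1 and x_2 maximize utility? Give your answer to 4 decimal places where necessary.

x_1* = 0.3958, x_2* = 2.1745

Substitute x_2 = (x_2/x_1)·x_1 into the budget: x_1* = m/(p_1 + p_2·(x_2/x_1)).
Numerically x_2/x_1 = 5.493164, so x_1* = 35/(22.5 + 12·5.493164) = 0.3958 and x_2* = 5.493164·0.3958 = 2.1745.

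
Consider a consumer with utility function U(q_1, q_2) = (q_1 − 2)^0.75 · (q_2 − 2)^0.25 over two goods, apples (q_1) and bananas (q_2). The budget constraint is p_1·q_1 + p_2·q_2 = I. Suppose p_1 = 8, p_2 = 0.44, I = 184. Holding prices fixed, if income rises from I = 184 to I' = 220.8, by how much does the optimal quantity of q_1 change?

This is Cobb-Douglas in (q_1−2, q_2−2): tangency gives 0.75·p_2·(q_2−2) = 0.25·p_1·(q_1−2).
Substituting into the budget: q_1* = 2 + 0.75·(I − 2·p_1 − 2·p_2)/p_1, and q_2* = 2 + 0.25·(…)/p_2.
Discretionary income = 184 − 2·8 − 2·0.44 = 167.12; q_1* = 2 + 0.75·167.12/8 = 17.6675.
At I' = 220.8: q_1* = 21.1175. Change: 21.1175 − 17.6675 = 3.45.

Δq_1* = 3.45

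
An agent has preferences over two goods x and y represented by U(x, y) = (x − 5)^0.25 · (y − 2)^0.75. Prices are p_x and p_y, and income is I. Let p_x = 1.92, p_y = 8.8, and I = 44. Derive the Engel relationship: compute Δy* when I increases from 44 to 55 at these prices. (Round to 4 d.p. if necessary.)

MRS = (1/3)·(y−2)/(x−5). Tangency with p_x/p_y gives y−2 = 3·(p_x/p_y)·(x−5).
Substituting into the budget: x* = 5 + 0.25·(I − 5·p_x − 2·p_y)/p_x, and y* = 2 + 0.75·(…)/p_y.
Discretionary income = 44 − 5·1.92 − 2·8.8 = 16.8; y* = 2 + 0.75·16.8/8.8 = 3.4318.
At I' = 55: y* = 4.3693. Change: 4.3693 − 3.4318 = 0.9375.

Δy* = 0.9375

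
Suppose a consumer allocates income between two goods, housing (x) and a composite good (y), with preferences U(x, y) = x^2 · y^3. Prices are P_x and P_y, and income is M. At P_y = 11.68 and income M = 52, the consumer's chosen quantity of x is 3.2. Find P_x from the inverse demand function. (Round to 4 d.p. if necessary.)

P_x = 6.5

The MRS is (2/3)·y/x. Set MRS = P_x/P_y.
So 2·P_y·y = 3·P_x·x; combined with the budget, a share 0.4 of income goes to x.
Demand: x*(P_x,P_y,M) = 0.4·M/P_x and y* = 0.6·M/P_y.
Set x* = 3.2 in the demand function and solve for P_x: P_x = 6.5.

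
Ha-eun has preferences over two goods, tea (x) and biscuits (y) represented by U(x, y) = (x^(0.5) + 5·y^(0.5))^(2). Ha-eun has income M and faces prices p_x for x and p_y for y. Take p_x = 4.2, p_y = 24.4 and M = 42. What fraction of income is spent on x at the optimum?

share on x = 0.1886

From the CES first-order condition, (1/5)·(y/x)^(0.5) = p_x/p_y.
Hence y/x = (5·p_x/p_y)^(1/(0.5)), i.e. raised to the 2 power.
With the ratio pinned down, the budget gives x* = M/(p_x + p_y·(y/x)) and y* = (y/x)·x*.
Numerically y/x = 0.740728, so x* = 42/(4.2 + 24.4·0.740728) = 1.8856 and y* = 0.740728·1.8856 = 1.3967.
Expenditure on x: 4.2·1.8856 = 7.9196; share = 0.1886.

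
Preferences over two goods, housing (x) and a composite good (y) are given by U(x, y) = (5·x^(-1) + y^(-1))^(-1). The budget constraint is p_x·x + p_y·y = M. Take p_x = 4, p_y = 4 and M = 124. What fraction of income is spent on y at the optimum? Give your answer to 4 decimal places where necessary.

Numerically y/x = 0.447214, so x* = 124/(4 + 4·0.447214) = 21.4205 and y* = 0.447214·21.4205 = 9.5795.
Expenditure on y: 4·9.5795 = 38.3181; share = 0.309.

share on y = 0.309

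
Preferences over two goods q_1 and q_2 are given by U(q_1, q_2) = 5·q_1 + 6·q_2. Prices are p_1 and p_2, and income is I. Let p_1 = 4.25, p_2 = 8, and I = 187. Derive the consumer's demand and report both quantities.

q_1* = 44, q_2* = 0

Linear utility — the consumer picks whichever good has higher MU/price: 5/4.25 = 1.1765 vs 6/8 = 0.75.
q_1 gives more utility per dollar, so spend all income on q_1: q_1* = I/p_1, q_2* = 0.
Numerically: q_1* = 44, q_2* = 0.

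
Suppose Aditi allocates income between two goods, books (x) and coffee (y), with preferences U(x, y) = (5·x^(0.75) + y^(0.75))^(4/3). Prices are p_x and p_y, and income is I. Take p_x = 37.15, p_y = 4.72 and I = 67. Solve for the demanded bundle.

x* = 1.0131, y* = 6.2209

MRS = MU_x/MU_y = 5·(y/x)^(0.25). Set equal to p_x/p_y.
Solve for the ratio: y/x = [(1/5)·p_x/p_y]^(4).
Substitute y = (y/x)·x into the budget: x* = I/(p_x + p_y·(y/x)).
Numerically y/x = 6.140267, so x* = 67/(37.15 + 4.72·6.140267) = 1.0131 and y* = 6.140267·1.0131 = 6.2209.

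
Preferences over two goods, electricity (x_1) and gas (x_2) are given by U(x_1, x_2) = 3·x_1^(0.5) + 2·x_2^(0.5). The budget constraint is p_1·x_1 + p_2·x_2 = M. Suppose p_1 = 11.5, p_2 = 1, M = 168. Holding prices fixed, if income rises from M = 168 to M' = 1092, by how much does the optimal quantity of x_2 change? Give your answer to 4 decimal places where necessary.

MRS = MU_x_1/MU_x_2 = (3/2)·(x_2/x_1)^(0.5). Set equal to p_1/p_2.
Hence x_2/x_1 = ((2/3)·p_1/p_2)^(1/(0.5)), i.e. raised to the 2 power.
Substitute x_2 = (x_2/x_1)·x_1 into the budget: x_1* = M/(p_1 + p_2·(x_2/x_1)).
Numerically x_2/x_1 = 58.777778, so x_1* = 168/(11.5 + 1·58.777778) = 2.3905 and x_2* = 58.777778·2.3905 = 140.5091.
At M' = 1092: x_2* = 913.3091. Change: 913.3091 − 140.5091 = 772.8.

Δx_2* = 772.8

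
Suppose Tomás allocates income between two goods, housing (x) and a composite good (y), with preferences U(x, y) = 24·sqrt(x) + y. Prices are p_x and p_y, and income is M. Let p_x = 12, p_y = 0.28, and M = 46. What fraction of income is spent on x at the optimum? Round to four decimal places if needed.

share on x = 0.0205

Set MRS = p_x/p_y: 12·x^(−1/2) = p_x/p_y.
Solve: √x = 12·p_y/p_x, so x*(p_x,p_y) = (12·p_y/p_x)², and y* = (M − p_x·x*)/p_y.
Plugging in: x* = (12·0.28/12)² = 0.0784, y* = 160.9257.
Expenditure on x: 12·0.0784 = 0.9408; share = 0.0205.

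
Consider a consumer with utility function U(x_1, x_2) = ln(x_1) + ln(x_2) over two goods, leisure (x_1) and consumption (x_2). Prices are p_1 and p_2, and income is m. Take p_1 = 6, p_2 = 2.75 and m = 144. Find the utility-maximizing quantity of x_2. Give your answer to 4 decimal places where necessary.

MU_x_1/MU_x_2 = (x_2)/(x_1); tangency sets this equal to p_1/p_2.
So p_2·x_2 = p_1·x_1; combined with the budget, a share 0.5 of income goes to x_1.
Demand: x_1*(p_1,p_2,m) = 0.5·m/p_1 and x_2* = 0.5·m/p_2.
At p_1=6, p_2=2.75, m=144: x_2* = 0.5·144/2.75 = 26.1818.

x_2* = 26.1818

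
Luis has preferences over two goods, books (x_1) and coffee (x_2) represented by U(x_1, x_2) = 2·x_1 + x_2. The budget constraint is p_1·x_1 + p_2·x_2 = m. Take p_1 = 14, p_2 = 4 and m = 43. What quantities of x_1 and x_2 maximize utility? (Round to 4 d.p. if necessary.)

Linear utility — the consumer picks whichever good has higher MU/price: 2/14 = 0.1429 vs 1/4 = 0.25.
x_2 gives more utility per dollar, so spend all income on x_2: x_2* = m/p_2, x_1* = 0.
Numerically: x_1* = 0, x_2* = 10.75.

x_1* = 0, x_2* = 10.75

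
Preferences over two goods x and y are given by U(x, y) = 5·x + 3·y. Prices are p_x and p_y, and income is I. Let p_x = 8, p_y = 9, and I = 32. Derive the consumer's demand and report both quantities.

x* = 4, y* = 0

Linear utility — the consumer picks whichever good has higher MU/price: 5/8 = 0.625 vs 3/9 = 0.3333.
x gives more utility per dollar, so spend all income on x: x* = I/p_x, y* = 0.
Numerically: x* = 4, y* = 0.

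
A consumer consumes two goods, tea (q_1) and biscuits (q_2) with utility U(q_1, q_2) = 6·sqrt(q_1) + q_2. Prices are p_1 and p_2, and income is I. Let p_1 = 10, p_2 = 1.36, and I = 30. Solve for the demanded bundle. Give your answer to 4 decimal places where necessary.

Set MRS = p_1/p_2: 3·q_1^(−1/2) = p_1/p_2.
Thus q_1* = (3·p_2/p_1)² — independent of I — with the rest of income spent on q_2.
Plugging in: q_1* = (3·1.36/10)² = 0.1665, q_2* = 20.8348.

q_1* = 0.1665, q_2* = 20.8348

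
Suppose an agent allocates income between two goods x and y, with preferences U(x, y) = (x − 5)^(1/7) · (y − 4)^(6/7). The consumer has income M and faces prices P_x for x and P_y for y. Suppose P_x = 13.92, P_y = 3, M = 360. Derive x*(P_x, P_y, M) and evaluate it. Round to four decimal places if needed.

MRS = (1/6)·(y−4)/(x−5). Tangency with P_x/P_y gives y−4 = 6·(P_x/P_y)·(x−5).
After buying the subsistence bundle (5, 4), a share 1/7 of the remaining income goes to x: x* = 5 + 1/7·(M − 5P_x − 4P_y)/P_x.
Discretionary income = 360 − 5·13.92 − 4·3 = 278.4; x* = 5 + 1/7·278.4/13.92 = 7.8571.

x* = 7.8571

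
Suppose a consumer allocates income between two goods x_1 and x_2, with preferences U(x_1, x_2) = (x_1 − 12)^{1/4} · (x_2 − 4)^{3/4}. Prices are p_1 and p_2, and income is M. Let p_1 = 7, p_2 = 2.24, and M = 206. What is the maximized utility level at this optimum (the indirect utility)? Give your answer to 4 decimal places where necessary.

Substituting into the budget: x_1* = 12 + 0.25·(M − 12·p_1 − 4·p_2)/p_1, and x_2* = 4 + 0.75·(…)/p_2.
Discretionary income = 206 − 12·7 − 4·2.24 = 113.04; x_1* = 12 + 0.25·113.04/7 = 16.0371; x_2* = 4 + 0.75·113.04/2.24 = 41.8482.
Utility at the optimum: U(16.0371, 41.8482) = 21.6298.

V = 21.6298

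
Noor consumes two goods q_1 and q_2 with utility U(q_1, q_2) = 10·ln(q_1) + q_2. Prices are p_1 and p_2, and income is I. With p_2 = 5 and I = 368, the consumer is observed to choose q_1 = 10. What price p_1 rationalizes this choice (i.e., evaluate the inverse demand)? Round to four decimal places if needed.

p_1 = 5

MU_q_1 = 10/q_1, MU_q_2 = 1. Tangency: 10/q_1 = p_1/p_2.
So q_1*(p_1,p_2) = 10·p_2/p_1, independent of income; and q_2* = (I − 10·p_2)/p_2.
Set q_1* = 10 in the demand function and solve for p_1: p_1 = 5.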